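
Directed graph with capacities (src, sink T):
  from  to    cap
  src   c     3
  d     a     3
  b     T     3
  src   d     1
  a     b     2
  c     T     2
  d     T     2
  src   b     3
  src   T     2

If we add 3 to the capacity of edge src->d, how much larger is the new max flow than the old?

Original max flow = 8.
After raising cap(src->d), augmenting paths through that edge carry 1 more unit.
New max flow = 9. Increase = 1.

1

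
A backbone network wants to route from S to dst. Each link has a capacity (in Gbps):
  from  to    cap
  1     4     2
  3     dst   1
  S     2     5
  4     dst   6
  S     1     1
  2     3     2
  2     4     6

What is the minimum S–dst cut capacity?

Max flow = 6 (via 3 augmenting paths).
In the residual at optimum, the set reachable from S is {S}.
Cut edges: S->2 (cap 5), S->1 (cap 1). Sum = 6.

6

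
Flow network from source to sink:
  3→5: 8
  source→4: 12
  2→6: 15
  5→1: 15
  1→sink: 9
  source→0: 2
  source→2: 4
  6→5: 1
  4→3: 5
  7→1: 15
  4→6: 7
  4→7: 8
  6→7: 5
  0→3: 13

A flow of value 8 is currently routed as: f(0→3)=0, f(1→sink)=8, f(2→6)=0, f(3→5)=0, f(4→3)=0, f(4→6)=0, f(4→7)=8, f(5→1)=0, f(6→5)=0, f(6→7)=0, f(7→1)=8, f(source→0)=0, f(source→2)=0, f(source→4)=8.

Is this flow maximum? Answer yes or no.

Residual path source→2→6→5→1→sink has bottleneck 1 > 0.
Pushing 1 along it raises the flow to 9, so the given flow is not maximum.

No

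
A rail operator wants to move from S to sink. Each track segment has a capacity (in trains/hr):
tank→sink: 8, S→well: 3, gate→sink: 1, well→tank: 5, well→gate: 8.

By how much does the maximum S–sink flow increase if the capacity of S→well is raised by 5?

3

Original max flow = 3.
After raising cap(S→well), augmenting paths through that edge carry 3 more units.
New max flow = 6. Increase = 3.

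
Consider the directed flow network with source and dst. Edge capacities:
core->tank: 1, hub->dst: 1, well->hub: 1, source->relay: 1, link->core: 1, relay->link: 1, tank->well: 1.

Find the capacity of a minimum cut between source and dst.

Max flow = 1 (via 1 augmenting path).
In the residual at optimum, the set reachable from source is {source}.
Cut edges: source->relay (cap 1). Sum = 1.

1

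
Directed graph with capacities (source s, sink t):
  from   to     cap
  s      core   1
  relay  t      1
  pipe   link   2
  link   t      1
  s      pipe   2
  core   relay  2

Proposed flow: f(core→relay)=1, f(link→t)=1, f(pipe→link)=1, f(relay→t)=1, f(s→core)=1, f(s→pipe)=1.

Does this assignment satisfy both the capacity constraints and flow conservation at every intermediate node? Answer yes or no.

Yes

Every edge has 0 ≤ f(e) ≤ cap(e).
At each intermediate node, inflow equals outflow.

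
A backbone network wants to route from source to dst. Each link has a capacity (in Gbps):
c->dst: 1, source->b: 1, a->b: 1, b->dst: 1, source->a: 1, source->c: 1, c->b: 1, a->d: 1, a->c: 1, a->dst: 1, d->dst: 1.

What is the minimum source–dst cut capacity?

3

Max flow = 3 (via 3 augmenting paths).
In the residual at optimum, the set reachable from source is {source}.
Cut edges: source->a (cap 1), source->c (cap 1), source->b (cap 1). Sum = 3.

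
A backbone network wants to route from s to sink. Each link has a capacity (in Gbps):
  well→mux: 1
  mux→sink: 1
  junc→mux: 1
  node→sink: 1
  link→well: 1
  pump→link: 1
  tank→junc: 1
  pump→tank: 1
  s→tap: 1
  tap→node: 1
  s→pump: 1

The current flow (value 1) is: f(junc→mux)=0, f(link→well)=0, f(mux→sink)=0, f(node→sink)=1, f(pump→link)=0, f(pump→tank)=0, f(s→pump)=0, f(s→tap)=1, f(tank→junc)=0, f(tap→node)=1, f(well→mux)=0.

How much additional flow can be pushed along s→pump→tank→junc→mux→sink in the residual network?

1

Residual capacities along the path: s→pump: 1, pump→tank: 1, tank→junc: 1, junc→mux: 1, mux→sink: 1.
Minimum is 1.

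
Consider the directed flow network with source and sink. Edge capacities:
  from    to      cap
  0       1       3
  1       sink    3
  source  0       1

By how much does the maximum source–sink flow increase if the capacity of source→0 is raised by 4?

Original max flow = 1.
After raising cap(source→0), augmenting paths through that edge carry 2 more units.
New max flow = 3. Increase = 2.

2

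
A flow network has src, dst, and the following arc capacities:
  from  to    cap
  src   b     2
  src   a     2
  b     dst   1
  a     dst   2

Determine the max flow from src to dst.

3

Augment src→b→dst: bottleneck 1. Total 1.
Augment src→a→dst: bottleneck 2. Total 3.
No augmenting path remains in the residual graph.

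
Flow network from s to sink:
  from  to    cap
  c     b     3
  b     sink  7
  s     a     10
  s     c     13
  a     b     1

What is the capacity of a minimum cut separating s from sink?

4

Max flow = 4 (via 2 augmenting paths).
In the residual at optimum, the set reachable from s is {a, c, s}.
Cut edges: a→b (cap 1), c→b (cap 3). Sum = 4.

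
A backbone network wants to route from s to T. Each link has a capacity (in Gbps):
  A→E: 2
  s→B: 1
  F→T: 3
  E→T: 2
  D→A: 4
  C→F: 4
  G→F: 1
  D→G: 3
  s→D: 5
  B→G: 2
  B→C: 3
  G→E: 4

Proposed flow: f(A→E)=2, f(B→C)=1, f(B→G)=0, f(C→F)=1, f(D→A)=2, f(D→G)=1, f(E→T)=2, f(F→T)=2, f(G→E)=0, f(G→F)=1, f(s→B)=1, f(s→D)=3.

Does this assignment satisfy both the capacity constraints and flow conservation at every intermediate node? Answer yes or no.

Yes

Every edge has 0 ≤ f(e) ≤ cap(e).
At each intermediate node, inflow equals outflow.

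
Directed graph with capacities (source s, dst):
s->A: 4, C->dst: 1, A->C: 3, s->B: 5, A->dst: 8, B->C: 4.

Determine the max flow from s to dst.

Augment s->A->dst: bottleneck 4. Total 4.
Augment s->B->C->dst: bottleneck 1. Total 5.
No augmenting path remains in the residual graph.

5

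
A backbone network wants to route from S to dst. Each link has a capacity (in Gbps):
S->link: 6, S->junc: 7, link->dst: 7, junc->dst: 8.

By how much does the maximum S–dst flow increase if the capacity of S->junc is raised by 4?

1

Original max flow = 13.
After raising cap(S->junc), augmenting paths through that edge carry 1 more unit.
New max flow = 14. Increase = 1.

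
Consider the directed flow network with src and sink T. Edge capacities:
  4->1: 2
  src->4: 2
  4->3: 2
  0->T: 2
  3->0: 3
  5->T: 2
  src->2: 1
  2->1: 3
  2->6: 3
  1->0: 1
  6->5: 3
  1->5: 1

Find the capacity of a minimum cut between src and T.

3

Max flow = 3 (via 2 augmenting paths).
In the residual at optimum, the set reachable from src is {src}.
Cut edges: src->4 (cap 2), src->2 (cap 1). Sum = 3.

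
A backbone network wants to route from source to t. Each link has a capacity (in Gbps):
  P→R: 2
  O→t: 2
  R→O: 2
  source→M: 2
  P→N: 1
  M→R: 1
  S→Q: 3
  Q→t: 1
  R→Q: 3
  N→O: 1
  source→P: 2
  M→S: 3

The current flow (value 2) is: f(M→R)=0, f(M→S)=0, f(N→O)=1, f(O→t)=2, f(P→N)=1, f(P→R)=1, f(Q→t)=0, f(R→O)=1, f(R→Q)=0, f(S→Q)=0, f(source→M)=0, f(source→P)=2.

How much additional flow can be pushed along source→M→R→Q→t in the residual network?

Residual capacities along the path: source→M: 2, M→R: 1, R→Q: 3, Q→t: 1.
Minimum is 1.

1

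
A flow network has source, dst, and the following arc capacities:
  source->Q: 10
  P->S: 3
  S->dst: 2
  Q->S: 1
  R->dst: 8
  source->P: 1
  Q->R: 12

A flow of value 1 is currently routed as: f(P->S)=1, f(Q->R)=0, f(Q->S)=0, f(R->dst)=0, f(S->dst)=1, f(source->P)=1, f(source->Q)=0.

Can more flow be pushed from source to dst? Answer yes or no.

Residual path source->Q->S->dst has bottleneck 1 > 0.
Pushing 1 along it raises the flow to 2, so the given flow is not maximum.

Yes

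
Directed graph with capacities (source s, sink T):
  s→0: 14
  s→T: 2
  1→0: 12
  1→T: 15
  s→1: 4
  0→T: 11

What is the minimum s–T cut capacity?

17

Max flow = 17 (via 3 augmenting paths).
In the residual at optimum, the set reachable from s is {0, s}.
Cut edges: s→1 (cap 4), s→T (cap 2), 0→T (cap 11). Sum = 17.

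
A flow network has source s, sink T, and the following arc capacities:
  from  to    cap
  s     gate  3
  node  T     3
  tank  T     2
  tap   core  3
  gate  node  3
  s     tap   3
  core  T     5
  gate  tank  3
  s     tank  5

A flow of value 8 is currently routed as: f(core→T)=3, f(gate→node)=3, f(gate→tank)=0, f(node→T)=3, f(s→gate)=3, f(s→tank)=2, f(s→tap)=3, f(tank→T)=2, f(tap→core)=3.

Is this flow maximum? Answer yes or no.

Yes

Residual reachable from s: {s, tank}; T is not reachable.
Saturated cut: s→gate, s→tap, tank→T with total capacity 8 = current flow value. Flow is maximum.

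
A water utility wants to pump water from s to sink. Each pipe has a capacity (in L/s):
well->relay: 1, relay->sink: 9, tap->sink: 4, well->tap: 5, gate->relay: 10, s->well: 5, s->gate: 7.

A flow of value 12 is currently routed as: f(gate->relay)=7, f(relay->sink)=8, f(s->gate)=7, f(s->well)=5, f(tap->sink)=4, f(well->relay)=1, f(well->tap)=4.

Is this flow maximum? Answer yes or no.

Yes

Residual reachable from s: {s}; sink is not reachable.
Saturated cut: s->well, s->gate with total capacity 12 = current flow value. Flow is maximum.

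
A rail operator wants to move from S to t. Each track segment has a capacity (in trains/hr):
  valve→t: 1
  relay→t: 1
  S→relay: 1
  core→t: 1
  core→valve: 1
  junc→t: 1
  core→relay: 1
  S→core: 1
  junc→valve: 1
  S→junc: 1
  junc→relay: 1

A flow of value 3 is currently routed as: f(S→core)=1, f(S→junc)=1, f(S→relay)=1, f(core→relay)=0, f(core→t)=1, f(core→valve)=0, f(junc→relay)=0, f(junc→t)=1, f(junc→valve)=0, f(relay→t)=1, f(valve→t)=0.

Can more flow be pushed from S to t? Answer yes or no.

Residual reachable from S: {S}; t is not reachable.
Saturated cut: S→junc, S→core, S→relay with total capacity 3 = current flow value. Flow is maximum.

No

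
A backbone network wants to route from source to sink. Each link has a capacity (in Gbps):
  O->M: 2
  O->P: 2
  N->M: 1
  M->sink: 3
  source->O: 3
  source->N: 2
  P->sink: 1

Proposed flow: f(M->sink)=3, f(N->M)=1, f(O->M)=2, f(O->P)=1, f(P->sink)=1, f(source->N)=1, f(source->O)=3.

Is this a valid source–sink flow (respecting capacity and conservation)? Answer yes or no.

Every edge has 0 ≤ f(e) ≤ cap(e).
At each intermediate node, inflow equals outflow.

Yes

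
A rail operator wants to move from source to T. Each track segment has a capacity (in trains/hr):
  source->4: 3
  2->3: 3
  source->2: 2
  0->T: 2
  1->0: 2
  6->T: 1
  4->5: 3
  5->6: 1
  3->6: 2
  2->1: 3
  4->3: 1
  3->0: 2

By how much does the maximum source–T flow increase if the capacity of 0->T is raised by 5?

1

Original max flow = 3.
After raising cap(0->T), augmenting paths through that edge carry 1 more unit.
New max flow = 4. Increase = 1.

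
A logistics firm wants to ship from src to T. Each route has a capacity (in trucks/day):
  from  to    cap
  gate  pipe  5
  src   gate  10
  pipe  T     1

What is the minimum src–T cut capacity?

Max flow = 1 (via 1 augmenting path).
In the residual at optimum, the set reachable from src is {gate, pipe, src}.
Cut edges: pipe->T (cap 1). Sum = 1.

1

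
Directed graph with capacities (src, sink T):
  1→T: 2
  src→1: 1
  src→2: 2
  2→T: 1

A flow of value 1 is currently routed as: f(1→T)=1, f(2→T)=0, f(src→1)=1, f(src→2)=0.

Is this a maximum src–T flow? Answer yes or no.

No

Residual path src→2→T has bottleneck 1 > 0.
Pushing 1 along it raises the flow to 2, so the given flow is not maximum.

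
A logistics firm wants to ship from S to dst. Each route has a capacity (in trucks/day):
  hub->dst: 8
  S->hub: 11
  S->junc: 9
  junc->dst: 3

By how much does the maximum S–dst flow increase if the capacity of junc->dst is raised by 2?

Original max flow = 11.
After raising cap(junc->dst), augmenting paths through that edge carry 2 more units.
New max flow = 13. Increase = 2.

2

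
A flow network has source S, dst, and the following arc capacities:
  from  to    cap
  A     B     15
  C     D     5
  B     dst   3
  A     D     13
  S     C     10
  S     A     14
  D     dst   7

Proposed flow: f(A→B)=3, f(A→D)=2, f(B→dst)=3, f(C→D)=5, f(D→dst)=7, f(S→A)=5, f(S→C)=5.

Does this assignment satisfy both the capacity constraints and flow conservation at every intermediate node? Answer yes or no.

Yes

Every edge has 0 ≤ f(e) ≤ cap(e).
At each intermediate node, inflow equals outflow.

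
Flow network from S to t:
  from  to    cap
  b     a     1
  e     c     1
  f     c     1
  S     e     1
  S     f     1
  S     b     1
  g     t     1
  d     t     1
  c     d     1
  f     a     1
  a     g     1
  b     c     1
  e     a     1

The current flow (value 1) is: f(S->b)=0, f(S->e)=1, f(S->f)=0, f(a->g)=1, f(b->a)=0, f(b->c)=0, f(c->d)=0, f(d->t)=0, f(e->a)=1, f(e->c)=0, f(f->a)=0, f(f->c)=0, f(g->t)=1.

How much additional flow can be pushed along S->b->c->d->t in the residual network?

1

Residual capacities along the path: S->b: 1, b->c: 1, c->d: 1, d->t: 1.
Minimum is 1.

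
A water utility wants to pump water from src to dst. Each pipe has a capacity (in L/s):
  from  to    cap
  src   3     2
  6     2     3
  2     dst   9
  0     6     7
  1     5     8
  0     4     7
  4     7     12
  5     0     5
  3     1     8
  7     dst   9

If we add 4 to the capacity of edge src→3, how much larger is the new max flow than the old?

Original max flow = 2.
After raising cap(src→3), augmenting paths through that edge carry 3 more units.
New max flow = 5. Increase = 3.

3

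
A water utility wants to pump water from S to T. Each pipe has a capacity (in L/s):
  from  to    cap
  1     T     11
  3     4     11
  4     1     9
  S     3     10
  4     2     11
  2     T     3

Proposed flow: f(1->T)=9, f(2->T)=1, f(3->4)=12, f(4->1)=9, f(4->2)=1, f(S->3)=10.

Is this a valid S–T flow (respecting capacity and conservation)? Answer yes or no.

No

Capacity violated on 3->4: flow 12 > capacity 11.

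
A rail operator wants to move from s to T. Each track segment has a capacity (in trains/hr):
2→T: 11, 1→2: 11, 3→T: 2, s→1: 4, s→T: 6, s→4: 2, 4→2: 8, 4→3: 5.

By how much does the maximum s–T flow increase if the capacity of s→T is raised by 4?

Original max flow = 12.
After raising cap(s→T), augmenting paths through that edge carry 4 more units.
New max flow = 16. Increase = 4.

4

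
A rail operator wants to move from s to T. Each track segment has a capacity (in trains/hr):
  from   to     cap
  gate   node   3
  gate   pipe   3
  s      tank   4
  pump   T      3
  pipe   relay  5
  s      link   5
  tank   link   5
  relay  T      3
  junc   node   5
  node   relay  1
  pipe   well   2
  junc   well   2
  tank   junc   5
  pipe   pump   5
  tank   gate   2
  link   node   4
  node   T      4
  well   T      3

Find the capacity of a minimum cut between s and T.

8

Max flow = 8 (via 4 augmenting paths).
In the residual at optimum, the set reachable from s is {link, s}.
Cut edges: s->tank (cap 4), link->node (cap 4). Sum = 8.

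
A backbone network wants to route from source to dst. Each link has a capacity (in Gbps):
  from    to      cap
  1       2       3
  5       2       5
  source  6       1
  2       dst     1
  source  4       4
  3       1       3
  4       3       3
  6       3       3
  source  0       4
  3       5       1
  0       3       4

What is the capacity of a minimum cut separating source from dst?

Max flow = 1 (via 1 augmenting path).
In the residual at optimum, the set reachable from source is {0, 1, 2, 3, 4, 5, 6, source}.
Cut edges: 2→dst (cap 1). Sum = 1.

1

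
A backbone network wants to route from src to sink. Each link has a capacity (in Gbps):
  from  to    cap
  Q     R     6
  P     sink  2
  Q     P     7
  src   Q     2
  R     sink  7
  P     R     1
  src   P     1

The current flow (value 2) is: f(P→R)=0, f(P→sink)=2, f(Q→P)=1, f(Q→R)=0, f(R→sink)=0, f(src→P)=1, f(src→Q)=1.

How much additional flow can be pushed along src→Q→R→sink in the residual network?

1

Residual capacities along the path: src→Q: 1, Q→R: 6, R→sink: 7.
Minimum is 1.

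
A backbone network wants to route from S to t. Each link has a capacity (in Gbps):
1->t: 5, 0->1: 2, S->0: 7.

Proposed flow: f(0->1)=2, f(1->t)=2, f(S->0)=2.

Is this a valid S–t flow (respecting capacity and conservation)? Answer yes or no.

Yes

Every edge has 0 ≤ f(e) ≤ cap(e).
At each intermediate node, inflow equals outflow.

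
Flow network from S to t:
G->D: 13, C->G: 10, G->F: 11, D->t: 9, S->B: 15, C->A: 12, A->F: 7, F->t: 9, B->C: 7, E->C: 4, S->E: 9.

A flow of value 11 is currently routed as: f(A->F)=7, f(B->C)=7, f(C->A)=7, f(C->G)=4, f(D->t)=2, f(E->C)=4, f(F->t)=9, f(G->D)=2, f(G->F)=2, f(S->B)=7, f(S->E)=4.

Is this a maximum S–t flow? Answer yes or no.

Residual reachable from S: {B, E, S}; t is not reachable.
Saturated cut: E->C, B->C with total capacity 11 = current flow value. Flow is maximum.

Yes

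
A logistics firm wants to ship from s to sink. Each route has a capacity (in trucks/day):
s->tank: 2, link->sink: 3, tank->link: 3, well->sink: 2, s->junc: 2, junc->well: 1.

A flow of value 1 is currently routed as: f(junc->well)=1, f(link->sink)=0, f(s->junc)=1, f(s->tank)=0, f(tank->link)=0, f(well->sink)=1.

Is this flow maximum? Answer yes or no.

No

Residual path s->tank->link->sink has bottleneck 2 > 0.
Pushing 2 along it raises the flow to 3, so the given flow is not maximum.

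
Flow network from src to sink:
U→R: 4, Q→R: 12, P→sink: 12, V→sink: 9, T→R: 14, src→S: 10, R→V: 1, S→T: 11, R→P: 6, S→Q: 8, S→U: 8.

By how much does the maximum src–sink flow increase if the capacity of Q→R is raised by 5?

0

Original max flow = 7.
Edge Q→R does not cross the min cut (source side {Q, R, S, T, U, src}), so extra capacity there cannot help.
New max flow = 7. Increase = 0.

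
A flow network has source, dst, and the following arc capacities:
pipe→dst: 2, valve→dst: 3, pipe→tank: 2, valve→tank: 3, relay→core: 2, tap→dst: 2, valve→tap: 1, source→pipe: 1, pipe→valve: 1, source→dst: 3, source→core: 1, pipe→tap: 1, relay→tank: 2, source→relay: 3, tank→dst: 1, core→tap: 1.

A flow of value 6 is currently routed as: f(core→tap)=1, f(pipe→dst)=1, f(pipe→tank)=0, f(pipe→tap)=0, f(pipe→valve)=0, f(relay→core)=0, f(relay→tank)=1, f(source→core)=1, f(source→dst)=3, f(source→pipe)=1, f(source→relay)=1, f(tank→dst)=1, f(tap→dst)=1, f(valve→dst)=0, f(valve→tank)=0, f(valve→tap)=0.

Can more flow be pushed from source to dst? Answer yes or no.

Residual reachable from source: {core, relay, source, tank}; dst is not reachable.
Saturated cut: source→pipe, source→dst, core→tap, tank→dst with total capacity 6 = current flow value. Flow is maximum.

No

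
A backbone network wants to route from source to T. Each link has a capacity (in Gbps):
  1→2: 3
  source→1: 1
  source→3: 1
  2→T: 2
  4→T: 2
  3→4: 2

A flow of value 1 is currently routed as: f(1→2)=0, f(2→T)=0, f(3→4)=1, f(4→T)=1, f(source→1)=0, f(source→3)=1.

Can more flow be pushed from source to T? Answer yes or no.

Residual path source→1→2→T has bottleneck 1 > 0.
Pushing 1 along it raises the flow to 2, so the given flow is not maximum.

Yes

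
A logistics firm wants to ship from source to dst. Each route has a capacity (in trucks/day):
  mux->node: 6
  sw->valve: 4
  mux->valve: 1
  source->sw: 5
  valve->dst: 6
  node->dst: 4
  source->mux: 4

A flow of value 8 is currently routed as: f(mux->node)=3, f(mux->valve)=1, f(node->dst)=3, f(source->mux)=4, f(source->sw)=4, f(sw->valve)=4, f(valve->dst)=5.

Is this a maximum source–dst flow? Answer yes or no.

Residual reachable from source: {source, sw}; dst is not reachable.
Saturated cut: source->mux, sw->valve with total capacity 8 = current flow value. Flow is maximum.

Yes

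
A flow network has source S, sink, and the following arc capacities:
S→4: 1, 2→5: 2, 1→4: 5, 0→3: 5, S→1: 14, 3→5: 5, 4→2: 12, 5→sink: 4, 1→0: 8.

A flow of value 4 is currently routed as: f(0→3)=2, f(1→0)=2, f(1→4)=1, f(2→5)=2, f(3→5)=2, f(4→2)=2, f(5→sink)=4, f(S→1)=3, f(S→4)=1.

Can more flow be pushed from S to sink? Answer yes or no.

Residual reachable from S: {0, 1, 2, 3, 4, 5, S}; sink is not reachable.
Saturated cut: 5→sink with total capacity 4 = current flow value. Flow is maximum.

No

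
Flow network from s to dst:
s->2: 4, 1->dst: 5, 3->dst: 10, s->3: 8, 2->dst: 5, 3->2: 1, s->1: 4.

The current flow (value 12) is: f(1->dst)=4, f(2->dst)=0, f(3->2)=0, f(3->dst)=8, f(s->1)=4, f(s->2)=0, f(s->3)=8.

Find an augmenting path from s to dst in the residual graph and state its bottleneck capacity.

s->2->dst, bottleneck 4

Residual along s->2->dst: s->2: 4, 2->dst: 5.
Bottleneck = min = 4.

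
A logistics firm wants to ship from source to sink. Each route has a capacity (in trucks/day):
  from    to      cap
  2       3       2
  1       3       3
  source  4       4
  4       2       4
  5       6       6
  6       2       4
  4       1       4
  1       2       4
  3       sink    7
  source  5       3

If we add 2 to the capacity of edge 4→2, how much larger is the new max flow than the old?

Original max flow = 5.
Edge 4→2 does not cross the min cut (source side {1, 2, 4, 5, 6, source}), so extra capacity there cannot help.
New max flow = 5. Increase = 0.

0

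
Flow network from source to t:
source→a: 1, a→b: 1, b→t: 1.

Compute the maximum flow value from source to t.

Augment source→a→b→t: bottleneck 1. Total 1.
No augmenting path remains in the residual graph.

1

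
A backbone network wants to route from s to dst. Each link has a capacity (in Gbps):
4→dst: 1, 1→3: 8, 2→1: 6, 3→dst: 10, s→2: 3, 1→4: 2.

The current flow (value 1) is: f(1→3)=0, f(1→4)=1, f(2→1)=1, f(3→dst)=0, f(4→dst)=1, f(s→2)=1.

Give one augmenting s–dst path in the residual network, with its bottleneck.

Residual along s→2→1→3→dst: s→2: 2, 2→1: 5, 1→3: 8, 3→dst: 10.
Bottleneck = min = 2.

s→2→1→3→dst, bottleneck 2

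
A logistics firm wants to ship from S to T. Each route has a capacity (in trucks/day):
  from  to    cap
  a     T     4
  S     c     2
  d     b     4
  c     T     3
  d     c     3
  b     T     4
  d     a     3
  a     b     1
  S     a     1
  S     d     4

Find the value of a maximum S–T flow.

7

Augment S→a→T: bottleneck 1. Total 1.
Augment S→c→T: bottleneck 2. Total 3.
Augment S→d→a→T: bottleneck 3. Total 6.
Augment S→d→b→T: bottleneck 1. Total 7.
No augmenting path remains in the residual graph.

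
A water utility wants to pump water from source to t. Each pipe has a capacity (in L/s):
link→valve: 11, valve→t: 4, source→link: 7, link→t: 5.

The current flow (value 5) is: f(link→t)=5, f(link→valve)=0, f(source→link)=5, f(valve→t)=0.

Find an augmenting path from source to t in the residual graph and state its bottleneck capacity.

Residual along source→link→valve→t: source→link: 2, link→valve: 11, valve→t: 4.
Bottleneck = min = 2.

source→link→valve→t, bottleneck 2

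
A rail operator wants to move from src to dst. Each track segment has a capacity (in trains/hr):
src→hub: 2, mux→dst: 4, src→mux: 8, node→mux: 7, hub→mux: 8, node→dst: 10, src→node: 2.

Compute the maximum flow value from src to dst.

6

Augment src→node→dst: bottleneck 2. Total 2.
Augment src→mux→dst: bottleneck 4. Total 6.
No augmenting path remains in the residual graph.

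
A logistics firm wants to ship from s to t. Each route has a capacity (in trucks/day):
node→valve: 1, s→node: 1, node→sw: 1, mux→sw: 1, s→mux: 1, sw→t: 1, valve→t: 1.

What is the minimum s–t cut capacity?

2

Max flow = 2 (via 2 augmenting paths).
In the residual at optimum, the set reachable from s is {s}.
Cut edges: s→mux (cap 1), s→node (cap 1). Sum = 2.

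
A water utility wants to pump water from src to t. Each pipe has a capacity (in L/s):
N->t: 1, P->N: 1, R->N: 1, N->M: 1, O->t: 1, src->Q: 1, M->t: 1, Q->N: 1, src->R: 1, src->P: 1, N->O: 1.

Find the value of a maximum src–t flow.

3

Augment src->R->N->t: bottleneck 1. Total 1.
Augment src->P->N->O->t: bottleneck 1. Total 2.
Augment src->Q->N->M->t: bottleneck 1. Total 3.
No augmenting path remains in the residual graph.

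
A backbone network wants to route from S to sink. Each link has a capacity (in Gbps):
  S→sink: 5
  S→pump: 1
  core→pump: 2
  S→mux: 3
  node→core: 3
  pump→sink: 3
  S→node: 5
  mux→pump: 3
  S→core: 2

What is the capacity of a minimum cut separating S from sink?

Max flow = 8 (via 3 augmenting paths).
In the residual at optimum, the set reachable from S is {S, core, mux, node, pump}.
Cut edges: S→sink (cap 5), pump→sink (cap 3). Sum = 8.

8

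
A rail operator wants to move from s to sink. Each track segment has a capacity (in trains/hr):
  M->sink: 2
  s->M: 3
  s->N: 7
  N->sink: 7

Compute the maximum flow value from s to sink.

Augment s->M->sink: bottleneck 2. Total 2.
Augment s->N->sink: bottleneck 7. Total 9.
No augmenting path remains in the residual graph.

9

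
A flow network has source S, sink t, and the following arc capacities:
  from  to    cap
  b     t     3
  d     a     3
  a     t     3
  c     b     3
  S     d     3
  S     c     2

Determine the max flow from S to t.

5

Augment S→c→b→t: bottleneck 2. Total 2.
Augment S→d→a→t: bottleneck 3. Total 5.
No augmenting path remains in the residual graph.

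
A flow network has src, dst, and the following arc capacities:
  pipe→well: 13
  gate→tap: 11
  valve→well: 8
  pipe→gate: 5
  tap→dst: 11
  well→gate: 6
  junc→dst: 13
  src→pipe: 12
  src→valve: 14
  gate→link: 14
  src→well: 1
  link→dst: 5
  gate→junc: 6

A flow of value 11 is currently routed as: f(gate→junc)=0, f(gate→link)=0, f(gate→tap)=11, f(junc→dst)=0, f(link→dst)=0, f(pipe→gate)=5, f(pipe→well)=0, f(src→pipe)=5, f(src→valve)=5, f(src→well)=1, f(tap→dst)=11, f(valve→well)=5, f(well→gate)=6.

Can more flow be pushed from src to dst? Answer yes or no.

No

Residual reachable from src: {pipe, src, valve, well}; dst is not reachable.
Saturated cut: pipe→gate, well→gate with total capacity 11 = current flow value. Flow is maximum.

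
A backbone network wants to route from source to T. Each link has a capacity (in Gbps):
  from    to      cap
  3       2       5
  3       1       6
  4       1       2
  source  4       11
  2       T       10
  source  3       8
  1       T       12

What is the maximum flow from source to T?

10

Augment source→3→2→T: bottleneck 5. Total 5.
Augment source→3→1→T: bottleneck 3. Total 8.
Augment source→4→1→T: bottleneck 2. Total 10.
No augmenting path remains in the residual graph.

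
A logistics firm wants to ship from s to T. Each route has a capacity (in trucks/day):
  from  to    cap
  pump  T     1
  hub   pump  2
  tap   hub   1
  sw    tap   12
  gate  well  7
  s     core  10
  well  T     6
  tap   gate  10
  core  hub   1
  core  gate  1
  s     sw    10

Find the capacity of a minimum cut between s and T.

7

Max flow = 7 (via 3 augmenting paths).
In the residual at optimum, the set reachable from s is {core, gate, hub, pump, s, sw, tap, well}.
Cut edges: well→T (cap 6), pump→T (cap 1). Sum = 7.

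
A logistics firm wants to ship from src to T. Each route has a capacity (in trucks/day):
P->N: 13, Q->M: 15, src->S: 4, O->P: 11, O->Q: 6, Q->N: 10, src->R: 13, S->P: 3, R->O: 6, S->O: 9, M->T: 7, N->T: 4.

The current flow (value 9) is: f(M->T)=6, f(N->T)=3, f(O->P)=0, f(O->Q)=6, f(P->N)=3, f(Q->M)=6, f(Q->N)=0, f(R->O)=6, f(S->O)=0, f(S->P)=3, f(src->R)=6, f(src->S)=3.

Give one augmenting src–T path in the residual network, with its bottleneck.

src->S->O->P->N->T, bottleneck 1

Residual along src->S->O->P->N->T: src->S: 1, S->O: 9, O->P: 11, P->N: 10, N->T: 1.
Bottleneck = min = 1.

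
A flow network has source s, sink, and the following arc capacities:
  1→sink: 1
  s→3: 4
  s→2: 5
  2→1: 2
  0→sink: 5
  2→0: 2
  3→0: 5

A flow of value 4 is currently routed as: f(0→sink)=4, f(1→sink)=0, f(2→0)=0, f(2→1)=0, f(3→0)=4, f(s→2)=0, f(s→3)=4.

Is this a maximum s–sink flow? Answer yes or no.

No

Residual path s→2→0→sink has bottleneck 1 > 0.
Pushing 1 along it raises the flow to 5, so the given flow is not maximum.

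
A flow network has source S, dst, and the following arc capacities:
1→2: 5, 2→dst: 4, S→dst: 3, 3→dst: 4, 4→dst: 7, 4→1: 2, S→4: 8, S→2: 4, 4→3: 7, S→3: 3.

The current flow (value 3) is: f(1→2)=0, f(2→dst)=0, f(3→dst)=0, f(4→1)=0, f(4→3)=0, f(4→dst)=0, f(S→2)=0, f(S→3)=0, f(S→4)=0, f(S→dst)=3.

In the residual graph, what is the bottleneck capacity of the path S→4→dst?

Residual capacities along the path: S→4: 8, 4→dst: 7.
Minimum is 7.

7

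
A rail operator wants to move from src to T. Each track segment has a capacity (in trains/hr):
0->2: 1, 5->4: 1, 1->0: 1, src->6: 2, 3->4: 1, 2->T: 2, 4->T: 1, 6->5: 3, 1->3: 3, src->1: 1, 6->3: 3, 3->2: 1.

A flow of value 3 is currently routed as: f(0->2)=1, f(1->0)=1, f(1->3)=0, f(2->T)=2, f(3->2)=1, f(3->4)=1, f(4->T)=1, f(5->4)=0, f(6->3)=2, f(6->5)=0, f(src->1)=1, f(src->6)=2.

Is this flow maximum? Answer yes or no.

Yes

Residual reachable from src: {src}; T is not reachable.
Saturated cut: src->1, src->6 with total capacity 3 = current flow value. Flow is maximum.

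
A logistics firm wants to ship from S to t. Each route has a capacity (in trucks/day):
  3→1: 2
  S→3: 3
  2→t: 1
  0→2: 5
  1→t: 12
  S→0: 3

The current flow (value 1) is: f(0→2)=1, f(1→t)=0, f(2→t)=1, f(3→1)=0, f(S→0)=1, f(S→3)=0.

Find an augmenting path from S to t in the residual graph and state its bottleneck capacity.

Residual along S→3→1→t: S→3: 3, 3→1: 2, 1→t: 12.
Bottleneck = min = 2.

S→3→1→t, bottleneck 2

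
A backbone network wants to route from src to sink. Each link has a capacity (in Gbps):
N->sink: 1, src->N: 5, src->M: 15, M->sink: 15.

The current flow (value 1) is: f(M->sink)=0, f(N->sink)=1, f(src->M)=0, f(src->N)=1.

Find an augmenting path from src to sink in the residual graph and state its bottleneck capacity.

Residual along src->M->sink: src->M: 15, M->sink: 15.
Bottleneck = min = 15.

src->M->sink, bottleneck 15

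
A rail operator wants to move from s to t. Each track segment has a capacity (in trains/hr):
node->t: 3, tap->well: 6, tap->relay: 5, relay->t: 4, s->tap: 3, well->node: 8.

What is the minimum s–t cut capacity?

Max flow = 3 (via 1 augmenting path).
In the residual at optimum, the set reachable from s is {s}.
Cut edges: s->tap (cap 3). Sum = 3.

3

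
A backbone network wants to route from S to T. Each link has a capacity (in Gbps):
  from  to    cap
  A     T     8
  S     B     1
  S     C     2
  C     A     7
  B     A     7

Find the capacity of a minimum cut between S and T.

3

Max flow = 3 (via 2 augmenting paths).
In the residual at optimum, the set reachable from S is {S}.
Cut edges: S→C (cap 2), S→B (cap 1). Sum = 3.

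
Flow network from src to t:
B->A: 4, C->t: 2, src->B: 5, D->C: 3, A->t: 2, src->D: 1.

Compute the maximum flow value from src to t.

3

Augment src->B->A->t: bottleneck 2. Total 2.
Augment src->D->C->t: bottleneck 1. Total 3.
No augmenting path remains in the residual graph.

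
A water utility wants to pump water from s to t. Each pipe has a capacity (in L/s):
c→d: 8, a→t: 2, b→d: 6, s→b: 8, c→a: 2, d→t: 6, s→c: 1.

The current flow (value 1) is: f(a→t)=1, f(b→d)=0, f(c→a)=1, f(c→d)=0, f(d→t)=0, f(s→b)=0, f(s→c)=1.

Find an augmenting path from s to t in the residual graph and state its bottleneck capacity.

s→b→d→t, bottleneck 6

Residual along s→b→d→t: s→b: 8, b→d: 6, d→t: 6.
Bottleneck = min = 6.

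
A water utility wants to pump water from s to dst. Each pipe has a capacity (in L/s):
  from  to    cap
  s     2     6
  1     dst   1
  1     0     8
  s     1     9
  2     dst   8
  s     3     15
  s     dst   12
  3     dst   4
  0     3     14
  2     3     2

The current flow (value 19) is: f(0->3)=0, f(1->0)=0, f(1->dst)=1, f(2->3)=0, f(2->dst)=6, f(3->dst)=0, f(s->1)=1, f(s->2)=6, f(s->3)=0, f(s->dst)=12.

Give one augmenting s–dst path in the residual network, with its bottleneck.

s->3->dst, bottleneck 4

Residual along s->3->dst: s->3: 15, 3->dst: 4.
Bottleneck = min = 4.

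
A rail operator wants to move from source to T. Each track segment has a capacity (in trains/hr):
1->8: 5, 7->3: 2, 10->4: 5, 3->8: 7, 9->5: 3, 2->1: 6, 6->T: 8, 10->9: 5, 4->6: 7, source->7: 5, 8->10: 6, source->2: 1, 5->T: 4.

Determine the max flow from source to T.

Augment source->7->3->8->10->9->5->T: bottleneck 2. Total 2.
Augment source->2->1->8->10->9->5->T: bottleneck 1. Total 3.
No augmenting path remains in the residual graph.

3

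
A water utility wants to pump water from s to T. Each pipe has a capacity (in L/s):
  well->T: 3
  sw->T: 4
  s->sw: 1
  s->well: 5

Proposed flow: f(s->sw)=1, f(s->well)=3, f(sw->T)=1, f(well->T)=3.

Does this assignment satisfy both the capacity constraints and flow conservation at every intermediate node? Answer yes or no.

Every edge has 0 ≤ f(e) ≤ cap(e).
At each intermediate node, inflow equals outflow.

Yes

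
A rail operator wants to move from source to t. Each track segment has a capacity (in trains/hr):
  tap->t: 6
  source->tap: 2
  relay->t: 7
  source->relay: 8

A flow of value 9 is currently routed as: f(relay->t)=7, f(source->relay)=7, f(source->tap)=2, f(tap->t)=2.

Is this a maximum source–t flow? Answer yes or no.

Residual reachable from source: {relay, source}; t is not reachable.
Saturated cut: source->tap, relay->t with total capacity 9 = current flow value. Flow is maximum.

Yes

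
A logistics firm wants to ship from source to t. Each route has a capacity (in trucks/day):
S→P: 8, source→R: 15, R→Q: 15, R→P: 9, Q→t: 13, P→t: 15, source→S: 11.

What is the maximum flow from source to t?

23

Augment source→R→Q→t: bottleneck 13. Total 13.
Augment source→R→P→t: bottleneck 2. Total 15.
Augment source→S→P→t: bottleneck 8. Total 23.
No augmenting path remains in the residual graph.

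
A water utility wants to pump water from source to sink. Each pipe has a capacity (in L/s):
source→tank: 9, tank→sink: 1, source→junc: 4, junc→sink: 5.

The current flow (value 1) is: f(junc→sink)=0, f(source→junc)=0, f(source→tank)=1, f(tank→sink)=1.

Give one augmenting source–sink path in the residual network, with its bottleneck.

Residual along source→junc→sink: source→junc: 4, junc→sink: 5.
Bottleneck = min = 4.

source→junc→sink, bottleneck 4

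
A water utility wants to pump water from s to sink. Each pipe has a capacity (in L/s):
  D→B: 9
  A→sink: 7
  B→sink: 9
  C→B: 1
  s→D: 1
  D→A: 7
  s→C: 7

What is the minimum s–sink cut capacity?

2

Max flow = 2 (via 2 augmenting paths).
In the residual at optimum, the set reachable from s is {C, s}.
Cut edges: s→D (cap 1), C→B (cap 1). Sum = 2.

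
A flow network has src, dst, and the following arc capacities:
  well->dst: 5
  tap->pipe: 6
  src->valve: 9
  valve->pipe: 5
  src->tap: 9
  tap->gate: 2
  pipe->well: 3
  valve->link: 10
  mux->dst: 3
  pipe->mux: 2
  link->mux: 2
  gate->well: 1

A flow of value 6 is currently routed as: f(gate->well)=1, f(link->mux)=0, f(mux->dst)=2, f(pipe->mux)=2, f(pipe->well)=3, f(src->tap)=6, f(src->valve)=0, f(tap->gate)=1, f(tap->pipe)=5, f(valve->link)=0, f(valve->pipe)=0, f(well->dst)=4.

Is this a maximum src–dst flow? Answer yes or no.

Residual path src->valve->link->mux->dst has bottleneck 1 > 0.
Pushing 1 along it raises the flow to 7, so the given flow is not maximum.

No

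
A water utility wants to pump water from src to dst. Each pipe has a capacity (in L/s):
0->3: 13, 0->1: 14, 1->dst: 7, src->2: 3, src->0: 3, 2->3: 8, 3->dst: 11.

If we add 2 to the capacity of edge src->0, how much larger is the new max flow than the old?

Original max flow = 6.
After raising cap(src->0), augmenting paths through that edge carry 2 more units.
New max flow = 8. Increase = 2.

2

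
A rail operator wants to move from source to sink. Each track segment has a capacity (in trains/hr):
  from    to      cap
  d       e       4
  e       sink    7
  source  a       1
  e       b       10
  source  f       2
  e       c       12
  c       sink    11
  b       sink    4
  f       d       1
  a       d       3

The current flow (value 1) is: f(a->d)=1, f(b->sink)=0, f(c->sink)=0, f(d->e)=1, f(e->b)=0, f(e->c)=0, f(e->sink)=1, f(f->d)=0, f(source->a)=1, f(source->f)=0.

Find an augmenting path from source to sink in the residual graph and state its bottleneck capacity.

source->f->d->e->sink, bottleneck 1

Residual along source->f->d->e->sink: source->f: 2, f->d: 1, d->e: 3, e->sink: 6.
Bottleneck = min = 1.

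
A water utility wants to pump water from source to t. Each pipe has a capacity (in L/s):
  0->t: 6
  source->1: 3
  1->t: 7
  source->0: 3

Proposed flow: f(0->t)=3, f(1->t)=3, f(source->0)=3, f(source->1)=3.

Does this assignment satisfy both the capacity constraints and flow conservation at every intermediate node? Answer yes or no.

Yes

Every edge has 0 ≤ f(e) ≤ cap(e).
At each intermediate node, inflow equals outflow.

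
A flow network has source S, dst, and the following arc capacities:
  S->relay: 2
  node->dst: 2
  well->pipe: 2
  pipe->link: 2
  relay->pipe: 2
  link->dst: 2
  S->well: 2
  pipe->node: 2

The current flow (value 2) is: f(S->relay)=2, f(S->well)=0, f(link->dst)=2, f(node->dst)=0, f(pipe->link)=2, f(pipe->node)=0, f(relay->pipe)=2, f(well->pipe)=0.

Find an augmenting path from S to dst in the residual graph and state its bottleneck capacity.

Residual along S->well->pipe->node->dst: S->well: 2, well->pipe: 2, pipe->node: 2, node->dst: 2.
Bottleneck = min = 2.

S->well->pipe->node->dst, bottleneck 2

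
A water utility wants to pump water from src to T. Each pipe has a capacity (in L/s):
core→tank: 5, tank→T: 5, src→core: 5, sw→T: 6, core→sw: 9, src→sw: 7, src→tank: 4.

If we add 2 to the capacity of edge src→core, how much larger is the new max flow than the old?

Original max flow = 11.
Edge src→core does not cross the min cut (source side {core, src, sw, tank}), so extra capacity there cannot help.
New max flow = 11. Increase = 0.

0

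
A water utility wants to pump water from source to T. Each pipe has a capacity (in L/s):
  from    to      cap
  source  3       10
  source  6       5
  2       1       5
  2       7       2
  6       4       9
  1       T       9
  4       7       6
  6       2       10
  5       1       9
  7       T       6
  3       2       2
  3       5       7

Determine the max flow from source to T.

14

Augment source->3->5->1->T: bottleneck 7. Total 7.
Augment source->3->2->1->T: bottleneck 2. Total 9.
Augment source->6->2->7->T: bottleneck 2. Total 11.
Augment source->6->4->7->T: bottleneck 3. Total 14.
No augmenting path remains in the residual graph.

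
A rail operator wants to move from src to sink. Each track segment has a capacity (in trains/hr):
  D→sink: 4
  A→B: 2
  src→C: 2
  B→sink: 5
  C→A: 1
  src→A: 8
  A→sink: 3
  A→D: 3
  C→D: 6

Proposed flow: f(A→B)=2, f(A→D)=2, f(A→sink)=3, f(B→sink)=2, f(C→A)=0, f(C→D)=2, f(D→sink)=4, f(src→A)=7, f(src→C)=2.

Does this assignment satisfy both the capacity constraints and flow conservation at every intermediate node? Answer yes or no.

Yes

Every edge has 0 ≤ f(e) ≤ cap(e).
At each intermediate node, inflow equals outflow.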